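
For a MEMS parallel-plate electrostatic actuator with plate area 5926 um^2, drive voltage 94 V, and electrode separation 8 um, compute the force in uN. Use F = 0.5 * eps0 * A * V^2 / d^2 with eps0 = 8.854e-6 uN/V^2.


Step 1: Identify parameters.
eps0 = 8.854e-6 uN/V^2, A = 5926 um^2, V = 94 V, d = 8 um
Step 2: Compute V^2 = 94^2 = 8836
Step 3: Compute d^2 = 8^2 = 64
Step 4: F = 0.5 * 8.854e-6 * 5926 * 8836 / 64
F = 3.622 uN


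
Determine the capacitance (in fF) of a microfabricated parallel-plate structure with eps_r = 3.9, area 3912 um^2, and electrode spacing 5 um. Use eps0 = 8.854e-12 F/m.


Step 1: Convert area to m^2: A = 3912e-12 m^2
Step 2: Convert gap to m: d = 5e-6 m
Step 3: C = eps0 * eps_r * A / d
C = 8.854e-12 * 3.9 * 3912e-12 / 5e-6
Step 4: Convert to fF (multiply by 1e15).
C = 27.02 fF


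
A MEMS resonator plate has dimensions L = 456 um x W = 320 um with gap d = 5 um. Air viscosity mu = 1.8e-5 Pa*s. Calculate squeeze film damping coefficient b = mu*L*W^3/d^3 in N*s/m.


Step 1: Convert to SI.
L = 456e-6 m, W = 320e-6 m, d = 5e-6 m
Step 2: W^3 = (320e-6)^3 = 3.28e-11 m^3
Step 3: d^3 = (5e-6)^3 = 1.25e-16 m^3
Step 4: b = 1.8e-5 * 456e-6 * 3.28e-11 / 1.25e-16
b = 2.15e-03 N*s/m


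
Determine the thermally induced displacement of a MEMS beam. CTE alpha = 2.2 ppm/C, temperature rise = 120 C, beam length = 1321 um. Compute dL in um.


Step 1: Convert CTE: alpha = 2.2 ppm/C = 2.2e-6 /C
Step 2: dL = 2.2e-6 * 120 * 1321
dL = 0.3487 um


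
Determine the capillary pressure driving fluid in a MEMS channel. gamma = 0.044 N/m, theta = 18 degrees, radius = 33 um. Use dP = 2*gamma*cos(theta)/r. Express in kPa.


Step 1: cos(18 deg) = 0.9511
Step 2: Convert r to m: r = 33e-6 m
Step 3: dP = 2 * 0.044 * 0.9511 / 33e-6 = 2536.3 Pa
Step 4: Convert Pa to kPa (divide by 1000).
dP = 2.54 kPa


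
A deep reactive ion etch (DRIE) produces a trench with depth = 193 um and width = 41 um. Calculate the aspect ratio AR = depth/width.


Step 1: AR = depth / width
Step 2: AR = 193 / 41
AR = 4.7


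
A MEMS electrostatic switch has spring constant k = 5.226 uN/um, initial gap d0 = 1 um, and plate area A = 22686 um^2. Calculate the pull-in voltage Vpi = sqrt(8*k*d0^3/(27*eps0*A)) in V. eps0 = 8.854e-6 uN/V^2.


Step 1: Compute numerator: 8 * k * d0^3 = 8 * 5.226 * 1^3 = 41.808
Step 2: Compute denominator: 27 * eps0 * A = 27 * 8.854e-6 * 22686 = 5.42327
Step 3: Vpi = sqrt(41.808 / 5.42327)
Vpi = 2.78 V


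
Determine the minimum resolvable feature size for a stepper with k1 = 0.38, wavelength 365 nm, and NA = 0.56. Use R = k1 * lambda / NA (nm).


Step 1: Identify values: k1 = 0.38, lambda = 365 nm, NA = 0.56
Step 2: R = k1 * lambda / NA
R = 0.38 * 365 / 0.56
R = 247.7 nm


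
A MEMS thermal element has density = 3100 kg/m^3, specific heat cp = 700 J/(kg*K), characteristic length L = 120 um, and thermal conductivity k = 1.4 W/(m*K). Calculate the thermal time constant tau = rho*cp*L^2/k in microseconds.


Step 1: Convert L to m: L = 120e-6 m
Step 2: L^2 = (120e-6)^2 = 1.44e-08 m^2
Step 3: tau = 3100 * 700 * 1.44e-08 / 1.4 = 2.232e-02 s
Step 4: Convert to microseconds (multiply by 1e6).
tau = 22320.0 us


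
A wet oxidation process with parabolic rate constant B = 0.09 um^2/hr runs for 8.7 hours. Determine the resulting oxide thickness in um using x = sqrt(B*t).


Step 1: Compute B*t = 0.09 * 8.7 = 0.783
Step 2: x = sqrt(0.783)
x = 0.885 um


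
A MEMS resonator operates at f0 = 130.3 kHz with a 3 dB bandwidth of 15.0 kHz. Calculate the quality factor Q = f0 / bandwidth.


Step 1: Q = f0 / bandwidth
Step 2: Q = 130.3 / 15.0
Q = 8.7


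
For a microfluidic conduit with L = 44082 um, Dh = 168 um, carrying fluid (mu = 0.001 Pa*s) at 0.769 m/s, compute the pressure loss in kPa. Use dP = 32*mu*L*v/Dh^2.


Step 1: Convert to SI: L = 44082e-6 m, Dh = 168e-6 m
Step 2: dP = 32 * 0.001 * 44082e-6 * 0.769 / (168e-6)^2
Step 3: dP = 38434.31 Pa
Step 4: Convert to kPa: dP = 38.43 kPa


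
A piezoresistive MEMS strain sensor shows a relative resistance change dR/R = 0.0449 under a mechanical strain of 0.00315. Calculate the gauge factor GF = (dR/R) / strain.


Step 1: Identify values.
dR/R = 0.0449, strain = 0.00315
Step 2: GF = (dR/R) / strain = 0.0449 / 0.00315
GF = 14.3


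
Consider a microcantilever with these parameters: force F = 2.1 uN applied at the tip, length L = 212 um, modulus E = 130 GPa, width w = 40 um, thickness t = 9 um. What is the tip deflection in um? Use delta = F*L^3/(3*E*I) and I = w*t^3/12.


Step 1: Calculate the second moment of area.
I = w * t^3 / 12 = 40 * 9^3 / 12 = 2430.0 um^4
Step 2: Convert E to consistent units (1 GPa = 1000 uN/um^2).
E = 130 GPa = 130000 uN/um^2
Step 3: Calculate tip deflection.
delta = F * L^3 / (3 * E * I)
delta = 2.1 * 212^3 / (3 * 130000 * 2430.0)
delta = 0.0211 um


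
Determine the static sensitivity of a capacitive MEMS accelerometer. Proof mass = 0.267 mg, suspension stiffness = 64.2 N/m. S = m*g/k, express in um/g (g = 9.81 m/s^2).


Step 1: Convert mass: m = 0.267 mg = 2.67e-07 kg
Step 2: S = m * g / k = 2.67e-07 * 9.81 / 64.2
Step 3: S = 4.08e-08 m/g
Step 4: Convert to um/g: S = 0.041 um/g


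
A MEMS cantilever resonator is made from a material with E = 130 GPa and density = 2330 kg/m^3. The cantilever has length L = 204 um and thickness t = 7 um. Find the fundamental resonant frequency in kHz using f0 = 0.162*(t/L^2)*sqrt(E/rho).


Step 1: Convert units to SI.
t_SI = 7e-6 m, L_SI = 204e-6 m
Step 2: Calculate sqrt(E/rho).
sqrt(130e9 / 2330) = 7469.54 m/s
Step 3: Compute f0.
f0 = 0.162 * 7e-6 / (204e-6)^2 * 7469.54 = 203538.5 Hz = 203.54 kHz


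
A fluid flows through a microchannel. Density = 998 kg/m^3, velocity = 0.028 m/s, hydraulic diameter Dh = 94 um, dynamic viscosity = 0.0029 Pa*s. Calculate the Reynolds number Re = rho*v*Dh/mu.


Step 1: Convert Dh to meters: Dh = 94e-6 m
Step 2: Re = rho * v * Dh / mu
Re = 998 * 0.028 * 94e-6 / 0.0029
Re = 0.906


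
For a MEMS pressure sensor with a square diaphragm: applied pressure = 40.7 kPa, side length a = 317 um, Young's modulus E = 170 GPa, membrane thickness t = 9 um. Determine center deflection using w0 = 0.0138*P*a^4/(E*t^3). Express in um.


Step 1: Convert pressure to compatible units (E is in GPa, so P in GPa).
P = 40.7 kPa = 40.7e-6 GPa
Step 2: Compute numerator: 0.0138 * P * a^4.
a^4 = 317^4 = 10098039121
numerator = 0.0138 * 40.7e-6 * 10098039121 = 5.6717e+03
Step 3: Compute denominator: E * t^3 = 170 * 9^3 = 123930
Step 4: w0 = numerator / denominator = 5.6717e+03 / 123930 = 0.0458 um


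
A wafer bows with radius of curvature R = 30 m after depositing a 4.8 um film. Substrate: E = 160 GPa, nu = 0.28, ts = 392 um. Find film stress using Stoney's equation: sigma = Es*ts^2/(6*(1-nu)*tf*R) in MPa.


Step 1: Compute numerator: Es * ts^2 = 160 * 392^2 = 24586240 (GPa*um^2)
Step 2: Compute denominator (R in um): 6*(1-nu)*tf*R = 6*0.72*4.8*30e6 = 622080000.0 (um^2)
Step 3: sigma (GPa) = 24586240 / 622080000.0 = 3.9523e-02 GPa
Step 4: Convert to MPa (x1000): sigma = 39.5 MPa


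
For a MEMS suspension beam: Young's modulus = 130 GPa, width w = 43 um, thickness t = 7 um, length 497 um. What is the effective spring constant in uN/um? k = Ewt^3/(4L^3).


Step 1: Convert E to consistent units (1 GPa = 1000 uN/um^2).
E = 130 GPa = 130000 uN/um^2
Step 2: Compute t^3 = 7^3 = 343
Step 3: Compute L^3 = 497^3 = 122763473
Step 4: k = 130000 * 43 * 343 / (4 * 122763473)
k = 3.9046 uN/um


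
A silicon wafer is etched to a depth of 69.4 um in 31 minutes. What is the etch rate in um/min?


Step 1: Etch rate = depth / time
Step 2: rate = 69.4 / 31
rate = 2.239 um/min


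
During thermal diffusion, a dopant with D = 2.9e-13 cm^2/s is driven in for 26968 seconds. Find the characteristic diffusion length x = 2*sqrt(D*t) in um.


Step 1: Compute D*t = 2.9e-13 * 26968 = 7.82072e-09 cm^2
Step 2: sqrt(D*t) = 8.84348e-05 cm
Step 3: x = 2 * 8.84348e-05 cm = 1.768696e-04 cm
Step 4: Convert to um (1 cm = 1e4 um): x = 1.769 um


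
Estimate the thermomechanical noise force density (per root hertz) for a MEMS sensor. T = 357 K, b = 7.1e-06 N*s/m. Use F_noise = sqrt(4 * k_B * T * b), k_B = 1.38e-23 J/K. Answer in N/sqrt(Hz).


Step 1: Compute 4 * k_B * T * b
= 4 * 1.38e-23 * 357 * 7.1e-06
= 1.3992e-25 N^2/Hz
Step 2: F_noise = sqrt(1.3992e-25)
F_noise = 3.74e-13 N/sqrt(Hz)


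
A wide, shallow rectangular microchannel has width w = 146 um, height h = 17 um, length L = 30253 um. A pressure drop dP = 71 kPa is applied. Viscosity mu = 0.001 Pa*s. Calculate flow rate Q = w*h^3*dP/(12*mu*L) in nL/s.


Step 1: Convert all dimensions to SI (meters).
w = 146e-6 m, h = 17e-6 m, L = 30253e-6 m, dP = 71e3 Pa
Step 2: Q = w * h^3 * dP / (12 * mu * L)
Q = 146e-6 * (17e-6)^3 * 71e3 / (12 * 0.001 * 30253e-6) = 1.4028404e-10 m^3/s
Step 3: Convert Q from m^3/s to nL/s (1 m^3 = 1e12 nL, so multiply by 1e12).
Q = 140.284 nL/s


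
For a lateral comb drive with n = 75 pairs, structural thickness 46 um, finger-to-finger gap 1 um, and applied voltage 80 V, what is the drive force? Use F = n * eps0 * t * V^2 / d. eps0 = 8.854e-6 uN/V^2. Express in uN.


Step 1: Parameters: n=75, eps0=8.854e-6 uN/V^2, t=46 um, V=80 V, d=1 um
Step 2: V^2 = 6400
Step 3: F = 75 * 8.854e-6 * 46 * 6400 / 1
F = 195.496 uN


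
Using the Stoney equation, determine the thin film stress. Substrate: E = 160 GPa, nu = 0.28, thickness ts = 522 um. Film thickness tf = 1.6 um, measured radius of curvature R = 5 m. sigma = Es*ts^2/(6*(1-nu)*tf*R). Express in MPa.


Step 1: Compute numerator: Es * ts^2 = 160 * 522^2 = 43597440 (GPa*um^2)
Step 2: Compute denominator (R in um): 6*(1-nu)*tf*R = 6*0.72*1.6*5e6 = 34560000.0 (um^2)
Step 3: sigma (GPa) = 43597440 / 34560000.0 = 1.2615e+00 GPa
Step 4: Convert to MPa (x1000): sigma = 1261.5 MPa


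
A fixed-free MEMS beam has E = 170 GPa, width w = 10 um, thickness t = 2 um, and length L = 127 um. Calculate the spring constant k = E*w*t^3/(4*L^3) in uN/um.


Step 1: Convert E to consistent units (1 GPa = 1000 uN/um^2).
E = 170 GPa = 170000 uN/um^2
Step 2: Compute t^3 = 2^3 = 8
Step 3: Compute L^3 = 127^3 = 2048383
Step 4: k = 170000 * 10 * 8 / (4 * 2048383)
k = 1.6598 uN/um


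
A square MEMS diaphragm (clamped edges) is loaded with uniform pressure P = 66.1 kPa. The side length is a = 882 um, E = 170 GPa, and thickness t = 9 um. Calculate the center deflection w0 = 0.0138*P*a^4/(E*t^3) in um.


Step 1: Convert pressure to compatible units (E is in GPa, so P in GPa).
P = 66.1 kPa = 66.1e-6 GPa
Step 2: Compute numerator: 0.0138 * P * a^4.
a^4 = 882^4 = 605165749776
numerator = 0.0138 * 66.1e-6 * 605165749776 = 5.520201e+05
Step 3: Compute denominator: E * t^3 = 170 * 9^3 = 123930
Step 4: w0 = numerator / denominator = 5.520201e+05 / 123930 = 4.4543 um


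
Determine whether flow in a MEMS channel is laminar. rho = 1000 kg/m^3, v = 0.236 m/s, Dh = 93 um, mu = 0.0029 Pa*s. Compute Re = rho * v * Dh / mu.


Step 1: Convert Dh to meters: Dh = 93e-6 m
Step 2: Re = rho * v * Dh / mu
Re = 1000 * 0.236 * 93e-6 / 0.0029
Re = 7.568
Since Re = 7.568 is below ~2300, the flow is laminar.


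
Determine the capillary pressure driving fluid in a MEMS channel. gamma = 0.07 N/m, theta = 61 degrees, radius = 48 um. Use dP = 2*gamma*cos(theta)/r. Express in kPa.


Step 1: cos(61 deg) = 0.4848
Step 2: Convert r to m: r = 48e-6 m
Step 3: dP = 2 * 0.07 * 0.4848 / 48e-6 = 1414.0 Pa
Step 4: Convert Pa to kPa (divide by 1000).
dP = 1.41 kPa


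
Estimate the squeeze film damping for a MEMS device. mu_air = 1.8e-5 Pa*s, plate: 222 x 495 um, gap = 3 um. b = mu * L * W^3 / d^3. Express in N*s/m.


Step 1: Convert to SI.
L = 222e-6 m, W = 495e-6 m, d = 3e-6 m
Step 2: W^3 = (495e-6)^3 = 1.21e-10 m^3
Step 3: d^3 = (3e-6)^3 = 2.70e-17 m^3
Step 4: b = 1.8e-5 * 222e-6 * 1.21e-10 / 2.70e-17
b = 1.80e-02 N*s/m


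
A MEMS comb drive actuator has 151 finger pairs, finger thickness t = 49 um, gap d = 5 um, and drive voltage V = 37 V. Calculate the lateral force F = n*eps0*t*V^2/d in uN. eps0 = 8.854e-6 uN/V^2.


Step 1: Parameters: n=151, eps0=8.854e-6 uN/V^2, t=49 um, V=37 V, d=5 um
Step 2: V^2 = 1369
Step 3: F = 151 * 8.854e-6 * 49 * 1369 / 5
F = 17.937 uN


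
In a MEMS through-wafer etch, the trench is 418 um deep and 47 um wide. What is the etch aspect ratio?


Step 1: AR = depth / width
Step 2: AR = 418 / 47
AR = 8.9


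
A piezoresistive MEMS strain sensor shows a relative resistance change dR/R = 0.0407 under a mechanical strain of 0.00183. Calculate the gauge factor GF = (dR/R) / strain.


Step 1: Identify values.
dR/R = 0.0407, strain = 0.00183
Step 2: GF = (dR/R) / strain = 0.0407 / 0.00183
GF = 22.2


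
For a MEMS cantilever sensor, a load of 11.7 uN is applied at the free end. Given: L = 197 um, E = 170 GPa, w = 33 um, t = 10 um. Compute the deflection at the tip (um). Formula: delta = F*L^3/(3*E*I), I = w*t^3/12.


Step 1: Calculate the second moment of area.
I = w * t^3 / 12 = 33 * 10^3 / 12 = 2750.0 um^4
Step 2: Convert E to consistent units (1 GPa = 1000 uN/um^2).
E = 170 GPa = 170000 uN/um^2
Step 3: Calculate tip deflection.
delta = F * L^3 / (3 * E * I)
delta = 11.7 * 197^3 / (3 * 170000 * 2750.0)
delta = 0.0638 um


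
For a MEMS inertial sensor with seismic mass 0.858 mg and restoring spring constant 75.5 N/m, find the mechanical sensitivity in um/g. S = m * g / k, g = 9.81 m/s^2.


Step 1: Convert mass: m = 0.858 mg = 8.58e-07 kg
Step 2: S = m * g / k = 8.58e-07 * 9.81 / 75.5
Step 3: S = 1.11e-07 m/g
Step 4: Convert to um/g: S = 0.111 um/g


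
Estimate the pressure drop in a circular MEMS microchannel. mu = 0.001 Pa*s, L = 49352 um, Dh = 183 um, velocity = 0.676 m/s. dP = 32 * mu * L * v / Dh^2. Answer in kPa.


Step 1: Convert to SI: L = 49352e-6 m, Dh = 183e-6 m
Step 2: dP = 32 * 0.001 * 49352e-6 * 0.676 / (183e-6)^2
Step 3: dP = 31878.60 Pa
Step 4: Convert to kPa: dP = 31.88 kPa


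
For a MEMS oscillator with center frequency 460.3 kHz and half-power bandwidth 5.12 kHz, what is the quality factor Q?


Step 1: Q = f0 / bandwidth
Step 2: Q = 460.3 / 5.12
Q = 89.9


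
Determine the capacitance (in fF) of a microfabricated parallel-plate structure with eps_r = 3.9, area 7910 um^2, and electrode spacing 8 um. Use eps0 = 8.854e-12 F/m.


Step 1: Convert area to m^2: A = 7910e-12 m^2
Step 2: Convert gap to m: d = 8e-6 m
Step 3: C = eps0 * eps_r * A / d
C = 8.854e-12 * 3.9 * 7910e-12 / 8e-6
Step 4: Convert to fF (multiply by 1e15).
C = 34.14 fF


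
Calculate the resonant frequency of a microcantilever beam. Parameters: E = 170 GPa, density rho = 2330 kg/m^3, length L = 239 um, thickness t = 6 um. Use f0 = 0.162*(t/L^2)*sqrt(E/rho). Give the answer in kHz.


Step 1: Convert units to SI.
t_SI = 6e-6 m, L_SI = 239e-6 m
Step 2: Calculate sqrt(E/rho).
sqrt(170e9 / 2330) = 8541.74 m/s
Step 3: Compute f0.
f0 = 0.162 * 6e-6 / (239e-6)^2 * 8541.74 = 145350.6 Hz = 145.35 kHz


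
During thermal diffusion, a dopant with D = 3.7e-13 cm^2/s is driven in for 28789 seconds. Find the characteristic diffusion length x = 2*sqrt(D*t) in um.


Step 1: Compute D*t = 3.7e-13 * 28789 = 1.065193e-08 cm^2
Step 2: sqrt(D*t) = 1.03208e-04 cm
Step 3: x = 2 * 1.03208e-04 cm = 2.06416e-04 cm
Step 4: Convert to um (1 cm = 1e4 um): x = 2.064 um


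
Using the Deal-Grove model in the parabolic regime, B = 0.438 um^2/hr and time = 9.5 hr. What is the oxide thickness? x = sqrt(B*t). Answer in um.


Step 1: Compute B*t = 0.438 * 9.5 = 4.161
Step 2: x = sqrt(4.161)
x = 2.04 um


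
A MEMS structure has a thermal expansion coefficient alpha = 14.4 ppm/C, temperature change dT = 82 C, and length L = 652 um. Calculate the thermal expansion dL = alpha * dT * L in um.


Step 1: Convert CTE: alpha = 14.4 ppm/C = 14.4e-6 /C
Step 2: dL = 14.4e-6 * 82 * 652
dL = 0.7699 um


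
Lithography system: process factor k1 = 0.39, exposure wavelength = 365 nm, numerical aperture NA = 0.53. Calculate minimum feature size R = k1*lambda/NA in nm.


Step 1: Identify values: k1 = 0.39, lambda = 365 nm, NA = 0.53
Step 2: R = k1 * lambda / NA
R = 0.39 * 365 / 0.53
R = 268.6 nm


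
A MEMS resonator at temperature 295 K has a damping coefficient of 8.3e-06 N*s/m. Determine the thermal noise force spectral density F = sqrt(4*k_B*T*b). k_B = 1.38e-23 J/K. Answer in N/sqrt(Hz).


Step 1: Compute 4 * k_B * T * b
= 4 * 1.38e-23 * 295 * 8.3e-06
= 1.3516e-25 N^2/Hz
Step 2: F_noise = sqrt(1.3516e-25)
F_noise = 3.68e-13 N/sqrt(Hz)


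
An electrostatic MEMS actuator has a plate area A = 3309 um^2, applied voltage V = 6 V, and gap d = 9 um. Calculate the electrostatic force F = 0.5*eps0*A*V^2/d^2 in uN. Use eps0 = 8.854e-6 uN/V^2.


Step 1: Identify parameters.
eps0 = 8.854e-6 uN/V^2, A = 3309 um^2, V = 6 V, d = 9 um
Step 2: Compute V^2 = 6^2 = 36
Step 3: Compute d^2 = 9^2 = 81
Step 4: F = 0.5 * 8.854e-6 * 3309 * 36 / 81
F = 0.007 uN


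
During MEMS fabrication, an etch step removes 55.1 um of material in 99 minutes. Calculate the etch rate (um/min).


Step 1: Etch rate = depth / time
Step 2: rate = 55.1 / 99
rate = 0.557 um/min


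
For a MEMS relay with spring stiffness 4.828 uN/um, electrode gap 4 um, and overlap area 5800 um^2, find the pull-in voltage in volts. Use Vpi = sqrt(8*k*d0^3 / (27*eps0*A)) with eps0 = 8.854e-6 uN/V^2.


Step 1: Compute numerator: 8 * k * d0^3 = 8 * 4.828 * 4^3 = 2471.936
Step 2: Compute denominator: 27 * eps0 * A = 27 * 8.854e-6 * 5800 = 1.386536
Step 3: Vpi = sqrt(2471.936 / 1.386536)
Vpi = 42.22 V


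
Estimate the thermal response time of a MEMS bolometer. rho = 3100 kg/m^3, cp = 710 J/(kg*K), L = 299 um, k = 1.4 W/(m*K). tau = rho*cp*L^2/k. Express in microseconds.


Step 1: Convert L to m: L = 299e-6 m
Step 2: L^2 = (299e-6)^2 = 8.9401e-08 m^2
Step 3: tau = 3100 * 710 * 8.9401e-08 / 1.4 = 1.4055114357e-01 s
Step 4: Convert to microseconds (multiply by 1e6).
tau = 140551.144 us


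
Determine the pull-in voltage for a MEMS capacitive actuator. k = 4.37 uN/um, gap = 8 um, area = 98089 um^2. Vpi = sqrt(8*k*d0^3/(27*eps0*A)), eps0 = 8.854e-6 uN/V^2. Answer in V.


Step 1: Compute numerator: 8 * k * d0^3 = 8 * 4.37 * 8^3 = 17899.52
Step 2: Compute denominator: 27 * eps0 * A = 27 * 8.854e-6 * 98089 = 23.44896
Step 3: Vpi = sqrt(17899.52 / 23.44896)
Vpi = 27.63 V


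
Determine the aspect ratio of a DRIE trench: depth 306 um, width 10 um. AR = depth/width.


Step 1: AR = depth / width
Step 2: AR = 306 / 10
AR = 30.6


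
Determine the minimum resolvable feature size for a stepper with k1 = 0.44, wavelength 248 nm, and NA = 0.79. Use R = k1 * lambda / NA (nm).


Step 1: Identify values: k1 = 0.44, lambda = 248 nm, NA = 0.79
Step 2: R = k1 * lambda / NA
R = 0.44 * 248 / 0.79
R = 138.1 nm


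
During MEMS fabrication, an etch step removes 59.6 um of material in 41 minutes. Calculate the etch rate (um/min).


Step 1: Etch rate = depth / time
Step 2: rate = 59.6 / 41
rate = 1.454 um/min


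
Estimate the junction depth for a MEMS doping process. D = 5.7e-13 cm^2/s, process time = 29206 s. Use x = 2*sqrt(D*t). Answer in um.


Step 1: Compute D*t = 5.7e-13 * 29206 = 1.664742e-08 cm^2
Step 2: sqrt(D*t) = 1.2902e-04 cm
Step 3: x = 2 * 1.2902e-04 cm = 2.5804e-04 cm
Step 4: Convert to um (1 cm = 1e4 um): x = 2.58 um


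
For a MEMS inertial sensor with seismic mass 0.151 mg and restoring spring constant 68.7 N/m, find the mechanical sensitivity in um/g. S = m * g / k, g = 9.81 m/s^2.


Step 1: Convert mass: m = 0.151 mg = 1.51e-07 kg
Step 2: S = m * g / k = 1.51e-07 * 9.81 / 68.7
Step 3: S = 2.16e-08 m/g
Step 4: Convert to um/g: S = 0.022 um/g


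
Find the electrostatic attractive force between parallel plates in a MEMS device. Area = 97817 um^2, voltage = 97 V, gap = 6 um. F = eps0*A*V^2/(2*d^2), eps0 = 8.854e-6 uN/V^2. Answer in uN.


Step 1: Identify parameters.
eps0 = 8.854e-6 uN/V^2, A = 97817 um^2, V = 97 V, d = 6 um
Step 2: Compute V^2 = 97^2 = 9409
Step 3: Compute d^2 = 6^2 = 36
Step 4: F = 0.5 * 8.854e-6 * 97817 * 9409 / 36
F = 113.179 uN


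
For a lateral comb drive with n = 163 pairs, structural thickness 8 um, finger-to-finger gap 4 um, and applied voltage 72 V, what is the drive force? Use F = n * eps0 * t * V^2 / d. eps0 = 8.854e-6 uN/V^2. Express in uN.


Step 1: Parameters: n=163, eps0=8.854e-6 uN/V^2, t=8 um, V=72 V, d=4 um
Step 2: V^2 = 5184
Step 3: F = 163 * 8.854e-6 * 8 * 5184 / 4
F = 14.963 uN


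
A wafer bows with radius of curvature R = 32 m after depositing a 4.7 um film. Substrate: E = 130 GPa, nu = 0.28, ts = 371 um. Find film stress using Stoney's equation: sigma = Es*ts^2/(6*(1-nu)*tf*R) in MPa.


Step 1: Compute numerator: Es * ts^2 = 130 * 371^2 = 17893330 (GPa*um^2)
Step 2: Compute denominator (R in um): 6*(1-nu)*tf*R = 6*0.72*4.7*32e6 = 649728000.0 (um^2)
Step 3: sigma (GPa) = 17893330 / 649728000.0 = 2.754e-02 GPa
Step 4: Convert to MPa (x1000): sigma = 27.5 MPa


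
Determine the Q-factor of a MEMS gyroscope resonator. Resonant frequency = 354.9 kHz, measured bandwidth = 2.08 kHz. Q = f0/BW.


Step 1: Q = f0 / bandwidth
Step 2: Q = 354.9 / 2.08
Q = 170.6


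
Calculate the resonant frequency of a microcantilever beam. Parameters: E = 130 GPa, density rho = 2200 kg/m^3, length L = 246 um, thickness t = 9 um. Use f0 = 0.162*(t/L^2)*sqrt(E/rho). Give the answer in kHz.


Step 1: Convert units to SI.
t_SI = 9e-6 m, L_SI = 246e-6 m
Step 2: Calculate sqrt(E/rho).
sqrt(130e9 / 2200) = 7687.06 m/s
Step 3: Compute f0.
f0 = 0.162 * 9e-6 / (246e-6)^2 * 7687.06 = 185202.8 Hz = 185.2 kHz


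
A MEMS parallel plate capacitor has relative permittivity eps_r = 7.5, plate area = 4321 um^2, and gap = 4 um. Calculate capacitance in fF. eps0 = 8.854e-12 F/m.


Step 1: Convert area to m^2: A = 4321e-12 m^2
Step 2: Convert gap to m: d = 4e-6 m
Step 3: C = eps0 * eps_r * A / d
C = 8.854e-12 * 7.5 * 4321e-12 / 4e-6
Step 4: Convert to fF (multiply by 1e15).
C = 71.73 fF


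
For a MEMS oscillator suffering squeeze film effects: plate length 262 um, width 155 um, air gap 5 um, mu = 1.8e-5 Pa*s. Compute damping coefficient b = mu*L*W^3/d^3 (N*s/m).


Step 1: Convert to SI.
L = 262e-6 m, W = 155e-6 m, d = 5e-6 m
Step 2: W^3 = (155e-6)^3 = 3.72e-12 m^3
Step 3: d^3 = (5e-6)^3 = 1.25e-16 m^3
Step 4: b = 1.8e-5 * 262e-6 * 3.72e-12 / 1.25e-16
b = 1.40e-04 N*s/m


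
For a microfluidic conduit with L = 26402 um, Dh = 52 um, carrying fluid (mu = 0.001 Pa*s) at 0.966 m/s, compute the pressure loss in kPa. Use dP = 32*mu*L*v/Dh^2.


Step 1: Convert to SI: L = 26402e-6 m, Dh = 52e-6 m
Step 2: dP = 32 * 0.001 * 26402e-6 * 0.966 / (52e-6)^2
Step 3: dP = 301826.41 Pa
Step 4: Convert to kPa: dP = 301.83 kPa


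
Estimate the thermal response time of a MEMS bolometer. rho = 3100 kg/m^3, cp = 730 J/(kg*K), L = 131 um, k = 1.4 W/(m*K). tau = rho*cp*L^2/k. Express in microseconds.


Step 1: Convert L to m: L = 131e-6 m
Step 2: L^2 = (131e-6)^2 = 1.7161e-08 m^2
Step 3: tau = 3100 * 730 * 1.7161e-08 / 1.4 = 2.773953071e-02 s
Step 4: Convert to microseconds (multiply by 1e6).
tau = 27739.531 us


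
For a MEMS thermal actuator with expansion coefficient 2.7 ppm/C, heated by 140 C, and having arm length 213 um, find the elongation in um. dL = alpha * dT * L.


Step 1: Convert CTE: alpha = 2.7 ppm/C = 2.7e-6 /C
Step 2: dL = 2.7e-6 * 140 * 213
dL = 0.0805 um


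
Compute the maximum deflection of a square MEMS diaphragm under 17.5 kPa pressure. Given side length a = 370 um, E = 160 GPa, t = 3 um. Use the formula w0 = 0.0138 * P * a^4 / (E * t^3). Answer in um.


Step 1: Convert pressure to compatible units (E is in GPa, so P in GPa).
P = 17.5 kPa = 17.5e-6 GPa
Step 2: Compute numerator: 0.0138 * P * a^4.
a^4 = 370^4 = 18741610000
numerator = 0.0138 * 17.5e-6 * 18741610000 = 4.526099e+03
Step 3: Compute denominator: E * t^3 = 160 * 3^3 = 4320
Step 4: w0 = numerator / denominator = 4.526099e+03 / 4320 = 1.0477 um


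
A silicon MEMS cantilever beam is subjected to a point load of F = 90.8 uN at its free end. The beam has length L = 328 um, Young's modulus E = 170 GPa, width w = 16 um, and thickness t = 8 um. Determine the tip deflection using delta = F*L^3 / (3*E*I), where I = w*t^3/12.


Step 1: Calculate the second moment of area.
I = w * t^3 / 12 = 16 * 8^3 / 12 = 682.6667 um^4
Step 2: Convert E to consistent units (1 GPa = 1000 uN/um^2).
E = 170 GPa = 170000 uN/um^2
Step 3: Calculate tip deflection.
delta = F * L^3 / (3 * E * I)
delta = 90.8 * 328^3 / (3 * 170000 * 682.6667)
delta = 9.203 um


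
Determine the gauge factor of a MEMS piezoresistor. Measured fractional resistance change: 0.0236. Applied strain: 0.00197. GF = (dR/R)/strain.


Step 1: Identify values.
dR/R = 0.0236, strain = 0.00197
Step 2: GF = (dR/R) / strain = 0.0236 / 0.00197
GF = 12.0


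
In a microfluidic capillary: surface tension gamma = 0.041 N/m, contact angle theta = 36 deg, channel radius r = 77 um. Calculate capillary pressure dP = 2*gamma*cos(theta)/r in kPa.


Step 1: cos(36 deg) = 0.809
Step 2: Convert r to m: r = 77e-6 m
Step 3: dP = 2 * 0.041 * 0.809 / 77e-6 = 861.5 Pa
Step 4: Convert Pa to kPa (divide by 1000).
dP = 0.86 kPa


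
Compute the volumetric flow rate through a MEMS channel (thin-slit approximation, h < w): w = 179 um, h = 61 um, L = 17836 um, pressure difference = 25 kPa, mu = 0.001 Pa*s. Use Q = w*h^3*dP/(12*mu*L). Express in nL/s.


Step 1: Convert all dimensions to SI (meters).
w = 179e-6 m, h = 61e-6 m, L = 17836e-6 m, dP = 25e3 Pa
Step 2: Q = w * h^3 * dP / (12 * mu * L)
Q = 179e-6 * (61e-6)^3 * 25e3 / (12 * 0.001 * 17836e-6) = 4.74573884e-09 m^3/s
Step 3: Convert Q from m^3/s to nL/s (1 m^3 = 1e12 nL, so multiply by 1e12).
Q = 4745.739 nL/s


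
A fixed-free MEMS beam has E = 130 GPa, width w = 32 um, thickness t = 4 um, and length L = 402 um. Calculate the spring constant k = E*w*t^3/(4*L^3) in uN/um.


Step 1: Convert E to consistent units (1 GPa = 1000 uN/um^2).
E = 130 GPa = 130000 uN/um^2
Step 2: Compute t^3 = 4^3 = 64
Step 3: Compute L^3 = 402^3 = 64964808
Step 4: k = 130000 * 32 * 64 / (4 * 64964808)
k = 1.0246 uN/um


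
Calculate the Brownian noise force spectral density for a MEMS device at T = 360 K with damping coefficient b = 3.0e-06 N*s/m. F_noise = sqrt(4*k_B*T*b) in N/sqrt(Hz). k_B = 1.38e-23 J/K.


Step 1: Compute 4 * k_B * T * b
= 4 * 1.38e-23 * 360 * 3.0e-06
= 5.9616e-26 N^2/Hz
Step 2: F_noise = sqrt(5.9616e-26)
F_noise = 2.44e-13 N/sqrt(Hz)


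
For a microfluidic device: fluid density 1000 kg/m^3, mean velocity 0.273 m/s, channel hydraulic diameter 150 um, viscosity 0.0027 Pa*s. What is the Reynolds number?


Step 1: Convert Dh to meters: Dh = 150e-6 m
Step 2: Re = rho * v * Dh / mu
Re = 1000 * 0.273 * 150e-6 / 0.0027
Re = 15.167


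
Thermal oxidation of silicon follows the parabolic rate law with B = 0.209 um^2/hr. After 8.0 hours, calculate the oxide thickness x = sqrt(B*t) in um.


Step 1: Compute B*t = 0.209 * 8.0 = 1.672
Step 2: x = sqrt(1.672)
x = 1.293 um


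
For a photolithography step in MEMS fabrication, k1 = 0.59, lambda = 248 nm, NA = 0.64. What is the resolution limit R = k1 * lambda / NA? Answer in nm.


Step 1: Identify values: k1 = 0.59, lambda = 248 nm, NA = 0.64
Step 2: R = k1 * lambda / NA
R = 0.59 * 248 / 0.64
R = 228.6 nm


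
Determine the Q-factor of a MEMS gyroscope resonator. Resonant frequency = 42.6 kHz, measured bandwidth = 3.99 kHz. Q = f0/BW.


Step 1: Q = f0 / bandwidth
Step 2: Q = 42.6 / 3.99
Q = 10.7


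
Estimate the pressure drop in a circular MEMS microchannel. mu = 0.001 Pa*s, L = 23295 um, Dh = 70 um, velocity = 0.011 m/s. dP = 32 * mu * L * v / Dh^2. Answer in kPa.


Step 1: Convert to SI: L = 23295e-6 m, Dh = 70e-6 m
Step 2: dP = 32 * 0.001 * 23295e-6 * 0.011 / (70e-6)^2
Step 3: dP = 1673.44 Pa
Step 4: Convert to kPa: dP = 1.67 kPa


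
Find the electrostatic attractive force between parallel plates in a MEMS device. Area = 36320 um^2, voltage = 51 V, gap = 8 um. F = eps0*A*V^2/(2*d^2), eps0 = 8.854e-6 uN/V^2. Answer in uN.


Step 1: Identify parameters.
eps0 = 8.854e-6 uN/V^2, A = 36320 um^2, V = 51 V, d = 8 um
Step 2: Compute V^2 = 51^2 = 2601
Step 3: Compute d^2 = 8^2 = 64
Step 4: F = 0.5 * 8.854e-6 * 36320 * 2601 / 64
F = 6.535 uN


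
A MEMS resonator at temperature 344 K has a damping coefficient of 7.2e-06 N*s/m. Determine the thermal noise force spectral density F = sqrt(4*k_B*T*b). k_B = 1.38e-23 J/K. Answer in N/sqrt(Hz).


Step 1: Compute 4 * k_B * T * b
= 4 * 1.38e-23 * 344 * 7.2e-06
= 1.3672e-25 N^2/Hz
Step 2: F_noise = sqrt(1.3672e-25)
F_noise = 3.70e-13 N/sqrt(Hz)


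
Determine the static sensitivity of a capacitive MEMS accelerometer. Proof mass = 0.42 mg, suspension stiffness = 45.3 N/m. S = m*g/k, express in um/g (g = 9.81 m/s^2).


Step 1: Convert mass: m = 0.42 mg = 4.20e-07 kg
Step 2: S = m * g / k = 4.20e-07 * 9.81 / 45.3
Step 3: S = 9.10e-08 m/g
Step 4: Convert to um/g: S = 0.091 um/g


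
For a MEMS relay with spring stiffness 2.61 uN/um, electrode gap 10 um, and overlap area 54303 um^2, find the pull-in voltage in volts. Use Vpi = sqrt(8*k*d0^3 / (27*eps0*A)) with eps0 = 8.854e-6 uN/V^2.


Step 1: Compute numerator: 8 * k * d0^3 = 8 * 2.61 * 10^3 = 20880.0
Step 2: Compute denominator: 27 * eps0 * A = 27 * 8.854e-6 * 54303 = 12.981567
Step 3: Vpi = sqrt(20880.0 / 12.981567)
Vpi = 40.11 V


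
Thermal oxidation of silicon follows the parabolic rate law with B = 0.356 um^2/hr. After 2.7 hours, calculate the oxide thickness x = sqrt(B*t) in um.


Step 1: Compute B*t = 0.356 * 2.7 = 0.9612
Step 2: x = sqrt(0.9612)
x = 0.98 um


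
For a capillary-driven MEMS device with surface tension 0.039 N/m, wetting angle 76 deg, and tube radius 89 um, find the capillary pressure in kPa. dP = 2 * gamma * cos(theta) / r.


Step 1: cos(76 deg) = 0.2419
Step 2: Convert r to m: r = 89e-6 m
Step 3: dP = 2 * 0.039 * 0.2419 / 89e-6 = 212.0 Pa
Step 4: Convert Pa to kPa (divide by 1000).
dP = 0.21 kPa


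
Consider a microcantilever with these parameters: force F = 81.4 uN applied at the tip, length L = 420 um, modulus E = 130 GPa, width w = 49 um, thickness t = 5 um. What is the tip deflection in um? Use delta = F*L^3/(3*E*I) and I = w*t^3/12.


Step 1: Calculate the second moment of area.
I = w * t^3 / 12 = 49 * 5^3 / 12 = 510.4167 um^4
Step 2: Convert E to consistent units (1 GPa = 1000 uN/um^2).
E = 130 GPa = 130000 uN/um^2
Step 3: Calculate tip deflection.
delta = F * L^3 / (3 * E * I)
delta = 81.4 * 420^3 / (3 * 130000 * 510.4167)
delta = 30.2958 um


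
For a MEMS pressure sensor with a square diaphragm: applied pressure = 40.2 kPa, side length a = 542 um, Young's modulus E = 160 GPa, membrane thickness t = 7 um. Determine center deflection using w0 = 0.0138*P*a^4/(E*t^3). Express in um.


Step 1: Convert pressure to compatible units (E is in GPa, so P in GPa).
P = 40.2 kPa = 40.2e-6 GPa
Step 2: Compute numerator: 0.0138 * P * a^4.
a^4 = 542^4 = 86297287696
numerator = 0.0138 * 40.2e-6 * 86297287696 = 4.78743e+04
Step 3: Compute denominator: E * t^3 = 160 * 7^3 = 54880
Step 4: w0 = numerator / denominator = 4.78743e+04 / 54880 = 0.8723 um


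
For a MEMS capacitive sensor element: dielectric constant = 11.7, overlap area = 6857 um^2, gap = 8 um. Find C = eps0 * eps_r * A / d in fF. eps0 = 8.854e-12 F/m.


Step 1: Convert area to m^2: A = 6857e-12 m^2
Step 2: Convert gap to m: d = 8e-6 m
Step 3: C = eps0 * eps_r * A / d
C = 8.854e-12 * 11.7 * 6857e-12 / 8e-6
Step 4: Convert to fF (multiply by 1e15).
C = 88.79 fF


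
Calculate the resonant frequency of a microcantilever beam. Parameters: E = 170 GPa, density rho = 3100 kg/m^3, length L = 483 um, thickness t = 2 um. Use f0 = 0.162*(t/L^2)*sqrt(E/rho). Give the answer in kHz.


Step 1: Convert units to SI.
t_SI = 2e-6 m, L_SI = 483e-6 m
Step 2: Calculate sqrt(E/rho).
sqrt(170e9 / 3100) = 7405.32 m/s
Step 3: Compute f0.
f0 = 0.162 * 2e-6 / (483e-6)^2 * 7405.32 = 10284.8 Hz = 10.28 kHz


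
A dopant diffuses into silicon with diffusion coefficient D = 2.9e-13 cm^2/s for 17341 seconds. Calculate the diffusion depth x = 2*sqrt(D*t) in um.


Step 1: Compute D*t = 2.9e-13 * 17341 = 5.02889e-09 cm^2
Step 2: sqrt(D*t) = 7.09147e-05 cm
Step 3: x = 2 * 7.09147e-05 cm = 1.418294e-04 cm
Step 4: Convert to um (1 cm = 1e4 um): x = 1.418 um


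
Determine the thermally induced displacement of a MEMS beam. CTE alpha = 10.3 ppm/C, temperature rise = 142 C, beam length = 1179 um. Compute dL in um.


Step 1: Convert CTE: alpha = 10.3 ppm/C = 10.3e-6 /C
Step 2: dL = 10.3e-6 * 142 * 1179
dL = 1.7244 um


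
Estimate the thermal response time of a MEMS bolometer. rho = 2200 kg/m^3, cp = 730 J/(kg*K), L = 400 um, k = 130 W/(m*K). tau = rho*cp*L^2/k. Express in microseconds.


Step 1: Convert L to m: L = 400e-6 m
Step 2: L^2 = (400e-6)^2 = 1.6e-07 m^2
Step 3: tau = 2200 * 730 * 1.6e-07 / 130 = 1.97661538e-03 s
Step 4: Convert to microseconds (multiply by 1e6).
tau = 1976.615 us


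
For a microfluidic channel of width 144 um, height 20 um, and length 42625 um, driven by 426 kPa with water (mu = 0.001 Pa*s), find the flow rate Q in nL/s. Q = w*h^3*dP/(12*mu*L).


Step 1: Convert all dimensions to SI (meters).
w = 144e-6 m, h = 20e-6 m, L = 42625e-6 m, dP = 426e3 Pa
Step 2: Q = w * h^3 * dP / (12 * mu * L)
Q = 144e-6 * (20e-6)^3 * 426e3 / (12 * 0.001 * 42625e-6) = 9.5943695e-10 m^3/s
Step 3: Convert Q from m^3/s to nL/s (1 m^3 = 1e12 nL, so multiply by 1e12).
Q = 959.437 nL/s


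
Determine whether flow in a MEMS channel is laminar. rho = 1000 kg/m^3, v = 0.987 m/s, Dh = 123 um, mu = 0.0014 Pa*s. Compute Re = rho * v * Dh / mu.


Step 1: Convert Dh to meters: Dh = 123e-6 m
Step 2: Re = rho * v * Dh / mu
Re = 1000 * 0.987 * 123e-6 / 0.0014
Re = 86.715
Since Re = 86.715 is below ~2300, the flow is laminar.


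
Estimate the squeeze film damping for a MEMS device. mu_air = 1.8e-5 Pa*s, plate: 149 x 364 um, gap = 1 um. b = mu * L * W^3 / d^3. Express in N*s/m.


Step 1: Convert to SI.
L = 149e-6 m, W = 364e-6 m, d = 1e-6 m
Step 2: W^3 = (364e-6)^3 = 4.82e-11 m^3
Step 3: d^3 = (1e-6)^3 = 1.00e-18 m^3
Step 4: b = 1.8e-5 * 149e-6 * 4.82e-11 / 1.00e-18
b = 1.29e-01 N*s/m


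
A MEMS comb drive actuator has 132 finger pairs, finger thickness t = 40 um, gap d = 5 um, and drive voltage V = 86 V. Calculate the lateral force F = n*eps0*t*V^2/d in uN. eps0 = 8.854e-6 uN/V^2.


Step 1: Parameters: n=132, eps0=8.854e-6 uN/V^2, t=40 um, V=86 V, d=5 um
Step 2: V^2 = 7396
Step 3: F = 132 * 8.854e-6 * 40 * 7396 / 5
F = 69.151 uN


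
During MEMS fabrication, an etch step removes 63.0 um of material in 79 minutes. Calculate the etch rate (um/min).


Step 1: Etch rate = depth / time
Step 2: rate = 63.0 / 79
rate = 0.797 um/min


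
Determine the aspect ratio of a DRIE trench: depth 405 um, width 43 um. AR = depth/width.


Step 1: AR = depth / width
Step 2: AR = 405 / 43
AR = 9.4


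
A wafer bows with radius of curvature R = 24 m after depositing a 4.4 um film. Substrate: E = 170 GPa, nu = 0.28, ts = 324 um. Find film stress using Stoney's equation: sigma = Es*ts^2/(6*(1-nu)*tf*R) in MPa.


Step 1: Compute numerator: Es * ts^2 = 170 * 324^2 = 17845920 (GPa*um^2)
Step 2: Compute denominator (R in um): 6*(1-nu)*tf*R = 6*0.72*4.4*24e6 = 456192000.0 (um^2)
Step 3: sigma (GPa) = 17845920 / 456192000.0 = 3.9119e-02 GPa
Step 4: Convert to MPa (x1000): sigma = 39.1 MPa


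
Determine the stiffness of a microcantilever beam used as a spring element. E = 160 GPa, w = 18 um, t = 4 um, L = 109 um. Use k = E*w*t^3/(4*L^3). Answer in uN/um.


Step 1: Convert E to consistent units (1 GPa = 1000 uN/um^2).
E = 160 GPa = 160000 uN/um^2
Step 2: Compute t^3 = 4^3 = 64
Step 3: Compute L^3 = 109^3 = 1295029
Step 4: k = 160000 * 18 * 64 / (4 * 1295029)
k = 35.5822 uN/um


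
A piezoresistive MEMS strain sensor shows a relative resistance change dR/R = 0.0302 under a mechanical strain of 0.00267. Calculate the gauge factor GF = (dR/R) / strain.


Step 1: Identify values.
dR/R = 0.0302, strain = 0.00267
Step 2: GF = (dR/R) / strain = 0.0302 / 0.00267
GF = 11.3


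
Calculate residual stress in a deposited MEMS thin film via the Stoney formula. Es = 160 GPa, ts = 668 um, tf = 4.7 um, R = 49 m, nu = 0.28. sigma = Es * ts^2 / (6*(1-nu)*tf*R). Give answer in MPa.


Step 1: Compute numerator: Es * ts^2 = 160 * 668^2 = 71395840 (GPa*um^2)
Step 2: Compute denominator (R in um): 6*(1-nu)*tf*R = 6*0.72*4.7*49e6 = 994896000.0 (um^2)
Step 3: sigma (GPa) = 71395840 / 994896000.0 = 7.1762e-02 GPa
Step 4: Convert to MPa (x1000): sigma = 71.8 MPa


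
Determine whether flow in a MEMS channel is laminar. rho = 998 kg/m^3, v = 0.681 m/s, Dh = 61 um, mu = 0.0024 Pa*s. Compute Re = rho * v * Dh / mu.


Step 1: Convert Dh to meters: Dh = 61e-6 m
Step 2: Re = rho * v * Dh / mu
Re = 998 * 0.681 * 61e-6 / 0.0024
Re = 17.274
Since Re = 17.274 is below ~2300, the flow is laminar.


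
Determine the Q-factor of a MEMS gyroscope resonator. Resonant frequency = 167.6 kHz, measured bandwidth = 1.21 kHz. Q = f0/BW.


Step 1: Q = f0 / bandwidth
Step 2: Q = 167.6 / 1.21
Q = 138.5


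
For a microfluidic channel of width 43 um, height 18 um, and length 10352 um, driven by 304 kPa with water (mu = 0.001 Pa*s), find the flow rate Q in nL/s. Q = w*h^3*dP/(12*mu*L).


Step 1: Convert all dimensions to SI (meters).
w = 43e-6 m, h = 18e-6 m, L = 10352e-6 m, dP = 304e3 Pa
Step 2: Q = w * h^3 * dP / (12 * mu * L)
Q = 43e-6 * (18e-6)^3 * 304e3 / (12 * 0.001 * 10352e-6) = 6.1369706e-10 m^3/s
Step 3: Convert Q from m^3/s to nL/s (1 m^3 = 1e12 nL, so multiply by 1e12).
Q = 613.697 nL/s


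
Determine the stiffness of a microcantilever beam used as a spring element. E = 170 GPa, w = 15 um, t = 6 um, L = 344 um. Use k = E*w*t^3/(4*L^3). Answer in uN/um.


Step 1: Convert E to consistent units (1 GPa = 1000 uN/um^2).
E = 170 GPa = 170000 uN/um^2
Step 2: Compute t^3 = 6^3 = 216
Step 3: Compute L^3 = 344^3 = 40707584
Step 4: k = 170000 * 15 * 216 / (4 * 40707584)
k = 3.3827 uN/um


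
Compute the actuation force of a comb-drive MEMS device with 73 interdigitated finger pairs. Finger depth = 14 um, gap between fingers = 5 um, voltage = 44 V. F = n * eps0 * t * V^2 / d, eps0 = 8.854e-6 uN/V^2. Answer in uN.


Step 1: Parameters: n=73, eps0=8.854e-6 uN/V^2, t=14 um, V=44 V, d=5 um
Step 2: V^2 = 1936
Step 3: F = 73 * 8.854e-6 * 14 * 1936 / 5
F = 3.504 uN


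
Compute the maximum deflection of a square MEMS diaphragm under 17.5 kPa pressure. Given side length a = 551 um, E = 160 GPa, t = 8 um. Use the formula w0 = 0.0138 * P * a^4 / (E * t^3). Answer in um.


Step 1: Convert pressure to compatible units (E is in GPa, so P in GPa).
P = 17.5 kPa = 17.5e-6 GPa
Step 2: Compute numerator: 0.0138 * P * a^4.
a^4 = 551^4 = 92173567201
numerator = 0.0138 * 17.5e-6 * 92173567201 = 2.22599e+04
Step 3: Compute denominator: E * t^3 = 160 * 8^3 = 81920
Step 4: w0 = numerator / denominator = 2.22599e+04 / 81920 = 0.2717 um


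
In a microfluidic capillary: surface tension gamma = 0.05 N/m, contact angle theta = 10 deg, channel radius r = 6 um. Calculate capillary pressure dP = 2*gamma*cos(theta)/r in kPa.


Step 1: cos(10 deg) = 0.9848
Step 2: Convert r to m: r = 6e-6 m
Step 3: dP = 2 * 0.05 * 0.9848 / 6e-6 = 16413.3 Pa
Step 4: Convert Pa to kPa (divide by 1000).
dP = 16.41 kPa


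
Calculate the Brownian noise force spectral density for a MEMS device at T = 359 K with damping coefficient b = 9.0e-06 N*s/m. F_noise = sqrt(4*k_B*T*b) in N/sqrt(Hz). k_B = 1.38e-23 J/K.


Step 1: Compute 4 * k_B * T * b
= 4 * 1.38e-23 * 359 * 9.0e-06
= 1.7835e-25 N^2/Hz
Step 2: F_noise = sqrt(1.7835e-25)
F_noise = 4.22e-13 N/sqrt(Hz)


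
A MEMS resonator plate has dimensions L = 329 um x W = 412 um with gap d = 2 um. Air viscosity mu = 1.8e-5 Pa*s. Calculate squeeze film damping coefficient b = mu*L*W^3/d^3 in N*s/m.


Step 1: Convert to SI.
L = 329e-6 m, W = 412e-6 m, d = 2e-6 m
Step 2: W^3 = (412e-6)^3 = 6.99e-11 m^3
Step 3: d^3 = (2e-6)^3 = 8.00e-18 m^3
Step 4: b = 1.8e-5 * 329e-6 * 6.99e-11 / 8.00e-18
b = 5.18e-02 N*s/m
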